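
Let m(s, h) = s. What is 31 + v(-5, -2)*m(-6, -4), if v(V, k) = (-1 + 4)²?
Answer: -23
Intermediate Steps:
v(V, k) = 9 (v(V, k) = 3² = 9)
31 + v(-5, -2)*m(-6, -4) = 31 + 9*(-6) = 31 - 54 = -23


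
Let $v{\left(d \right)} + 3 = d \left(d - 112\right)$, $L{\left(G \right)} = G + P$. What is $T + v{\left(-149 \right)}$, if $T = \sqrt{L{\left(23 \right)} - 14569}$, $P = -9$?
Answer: $38886 + i \sqrt{14555} \approx 38886.0 + 120.64 i$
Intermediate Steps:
$L{\left(G \right)} = -9 + G$ ($L{\left(G \right)} = G - 9 = -9 + G$)
$v{\left(d \right)} = -3 + d \left(-112 + d\right)$ ($v{\left(d \right)} = -3 + d \left(d - 112\right) = -3 + d \left(-112 + d\right)$)
$T = i \sqrt{14555}$ ($T = \sqrt{\left(-9 + 23\right) - 14569} = \sqrt{14 - 14569} = \sqrt{-14555} = i \sqrt{14555} \approx 120.64 i$)
$T + v{\left(-149 \right)} = i \sqrt{14555} - \left(-16685 - 22201\right) = i \sqrt{14555} + \left(-3 + 22201 + 16688\right) = i \sqrt{14555} + 38886 = 38886 + i \sqrt{14555}$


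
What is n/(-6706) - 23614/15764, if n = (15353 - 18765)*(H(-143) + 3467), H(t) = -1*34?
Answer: 6588986395/3775478 ≈ 1745.2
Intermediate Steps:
H(t) = -34
n = -11713396 (n = (15353 - 18765)*(-34 + 3467) = -3412*3433 = -11713396)
n/(-6706) - 23614/15764 = -11713396/(-6706) - 23614/15764 = -11713396*(-1/6706) - 23614*1/15764 = 5856698/3353 - 11807/7882 = 6588986395/3775478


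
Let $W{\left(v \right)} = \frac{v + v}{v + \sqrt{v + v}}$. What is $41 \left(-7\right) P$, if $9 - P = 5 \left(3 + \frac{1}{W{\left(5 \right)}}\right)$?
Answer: $\frac{4879}{2} + \frac{287 \sqrt{10}}{2} \approx 2893.3$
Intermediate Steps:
$W{\left(v \right)} = \frac{2 v}{v + \sqrt{2} \sqrt{v}}$ ($W{\left(v \right)} = \frac{2 v}{v + \sqrt{2 v}} = \frac{2 v}{v + \sqrt{2} \sqrt{v}}$)
$P = - \frac{17}{2} - \frac{\sqrt{10}}{2}$ ($P = 9 - 5 \left(3 + \frac{1}{2 \cdot 5 \frac{1}{5 + \sqrt{2} \sqrt{5}}}\right) = 9 - 5 \left(3 + \frac{1}{2 \cdot 5 \frac{1}{5 + \sqrt{10}}}\right) = 9 - 5 \left(3 + \frac{1}{10 \frac{1}{5 + \sqrt{10}}}\right) = 9 - 5 \left(3 + \left(\frac{1}{2} + \frac{\sqrt{10}}{10}\right)\right) = 9 - 5 \left(\frac{7}{2} + \frac{\sqrt{10}}{10}\right) = 9 - \left(\frac{35}{2} + \frac{\sqrt{10}}{2}\right) = - \frac{17}{2} - \frac{\sqrt{10}}{2} \approx -10.081$)
$41 \left(-7\right) P = 41 \left(-7\right) \left(- \frac{17}{2} - \frac{\sqrt{10}}{2}\right) = - 287 \left(- \frac{17}{2} - \frac{\sqrt{10}}{2}\right) = \frac{4879}{2} + \frac{287 \sqrt{10}}{2}$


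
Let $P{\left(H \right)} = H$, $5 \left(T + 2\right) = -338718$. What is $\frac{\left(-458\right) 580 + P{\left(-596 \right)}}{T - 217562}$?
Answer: $\frac{665590}{713269} \approx 0.93315$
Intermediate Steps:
$T = - \frac{338728}{5}$ ($T = -2 + \frac{1}{5} \left(-338718\right) = -2 - \frac{338718}{5} = - \frac{338728}{5} \approx -67746.0$)
$\frac{\left(-458\right) 580 + P{\left(-596 \right)}}{T - 217562} = \frac{\left(-458\right) 580 - 596}{- \frac{338728}{5} - 217562} = \frac{-265640 - 596}{- \frac{1426538}{5}} = \left(-266236\right) \left(- \frac{5}{1426538}\right) = \frac{665590}{713269}$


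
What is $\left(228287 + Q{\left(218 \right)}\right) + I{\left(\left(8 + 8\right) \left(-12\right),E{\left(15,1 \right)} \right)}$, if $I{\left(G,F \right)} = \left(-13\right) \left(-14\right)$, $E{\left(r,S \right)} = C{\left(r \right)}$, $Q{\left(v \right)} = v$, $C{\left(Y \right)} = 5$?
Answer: $228687$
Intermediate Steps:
$E{\left(r,S \right)} = 5$
$I{\left(G,F \right)} = 182$
$\left(228287 + Q{\left(218 \right)}\right) + I{\left(\left(8 + 8\right) \left(-12\right),E{\left(15,1 \right)} \right)} = \left(228287 + 218\right) + 182 = 228505 + 182 = 228687$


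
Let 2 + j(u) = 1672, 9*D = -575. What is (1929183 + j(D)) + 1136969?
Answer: 3067822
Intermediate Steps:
D = -575/9 (D = (1/9)*(-575) = -575/9 ≈ -63.889)
j(u) = 1670 (j(u) = -2 + 1672 = 1670)
(1929183 + j(D)) + 1136969 = (1929183 + 1670) + 1136969 = 1930853 + 1136969 = 3067822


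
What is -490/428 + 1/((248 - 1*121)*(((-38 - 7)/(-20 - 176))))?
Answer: -1358231/1223010 ≈ -1.1106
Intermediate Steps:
-490/428 + 1/((248 - 1*121)*(((-38 - 7)/(-20 - 176)))) = -490*1/428 + 1/((248 - 121)*((-45/(-196)))) = -245/214 + 1/(127*((-45*(-1/196)))) = -245/214 + 1/(127*(45/196)) = -245/214 + (1/127)*(196/45) = -245/214 + 196/5715 = -1358231/1223010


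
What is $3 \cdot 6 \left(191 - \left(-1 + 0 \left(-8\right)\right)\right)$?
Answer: $3456$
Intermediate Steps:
$3 \cdot 6 \left(191 - \left(-1 + 0 \left(-8\right)\right)\right) = 18 \left(191 - \left(-1 + 0\right)\right) = 18 \left(191 - -1\right) = 18 \left(191 + 1\right) = 18 \cdot 192 = 3456$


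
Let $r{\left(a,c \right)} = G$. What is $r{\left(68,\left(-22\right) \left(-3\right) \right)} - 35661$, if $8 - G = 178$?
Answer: $-35831$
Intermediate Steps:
$G = -170$ ($G = 8 - 178 = -170$)
$r{\left(a,c \right)} = -170$
$r{\left(68,\left(-22\right) \left(-3\right) \right)} - 35661 = -170 - 35661 = -35831$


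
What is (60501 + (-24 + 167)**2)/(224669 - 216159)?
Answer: 8095/851 ≈ 9.5123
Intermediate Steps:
(60501 + (-24 + 167)**2)/(224669 - 216159) = (60501 + 143**2)/8510 = (60501 + 20449)*(1/8510) = 80950*(1/8510) = 8095/851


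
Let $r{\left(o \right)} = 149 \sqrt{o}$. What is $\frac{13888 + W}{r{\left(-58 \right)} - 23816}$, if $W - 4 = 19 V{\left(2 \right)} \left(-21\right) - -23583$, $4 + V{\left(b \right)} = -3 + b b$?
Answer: $- \frac{460506176}{284244757} - \frac{2881064 i \sqrt{58}}{284244757} \approx -1.6201 - 0.077192 i$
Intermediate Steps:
$V{\left(b \right)} = -7 + b^{2}$ ($V{\left(b \right)} = -4 + \left(-3 + b b\right) = -4 + \left(-3 + b^{2}\right) = -7 + b^{2}$)
$W = 24784$ ($W = 4 + \left(19 \left(-7 + 2^{2}\right) \left(-21\right) - -23583\right) = 4 + \left(19 \left(-7 + 4\right) \left(-21\right) + 23583\right) = 4 + \left(19 \left(-3\right) \left(-21\right) + 23583\right) = 4 + \left(\left(-57\right) \left(-21\right) + 23583\right) = 4 + \left(1197 + 23583\right) = 4 + 24780 = 24784$)
$\frac{13888 + W}{r{\left(-58 \right)} - 23816} = \frac{13888 + 24784}{149 \sqrt{-58} - 23816} = \frac{38672}{149 i \sqrt{58} - 23816} = \frac{38672}{-23816 + 149 i \sqrt{58}}$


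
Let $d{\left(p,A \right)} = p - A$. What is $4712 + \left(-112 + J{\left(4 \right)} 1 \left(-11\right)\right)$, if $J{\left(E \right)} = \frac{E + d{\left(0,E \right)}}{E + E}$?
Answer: $4600$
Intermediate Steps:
$J{\left(E \right)} = 0$ ($J{\left(E \right)} = \frac{E + \left(0 - E\right)}{E + E} = \frac{E - E}{2 E} = 0 \frac{1}{2 E} = 0$)
$4712 + \left(-112 + J{\left(4 \right)} 1 \left(-11\right)\right) = 4712 - \left(112 + 0 \cdot 1 \left(-11\right)\right) = 4712 + \left(-112 + 0 \left(-11\right)\right) = 4712 + \left(-112 + 0\right) = 4712 - 112 = 4600$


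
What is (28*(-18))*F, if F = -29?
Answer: 14616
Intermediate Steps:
(28*(-18))*F = (28*(-18))*(-29) = -504*(-29) = 14616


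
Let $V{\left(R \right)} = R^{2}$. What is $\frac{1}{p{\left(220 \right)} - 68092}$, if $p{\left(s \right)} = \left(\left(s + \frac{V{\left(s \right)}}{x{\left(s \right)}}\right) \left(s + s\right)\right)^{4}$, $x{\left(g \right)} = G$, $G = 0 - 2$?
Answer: $\frac{1}{12393883826576523673599931908} \approx 8.0685 \cdot 10^{-29}$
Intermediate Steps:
$G = -2$
$x{\left(g \right)} = -2$
$p{\left(s \right)} = 16 s^{4} \left(s - \frac{s^{2}}{2}\right)^{4}$ ($p{\left(s \right)} = \left(\left(s + \frac{s^{2}}{-2}\right) \left(s + s\right)\right)^{4} = \left(\left(s + s^{2} \left(- \frac{1}{2}\right)\right) 2 s\right)^{4} = \left(\left(s - \frac{s^{2}}{2}\right) 2 s\right)^{4} = \left(2 s \left(s - \frac{s^{2}}{2}\right)\right)^{4} = 16 s^{4} \left(s - \frac{s^{2}}{2}\right)^{4}$)
$\frac{1}{p{\left(220 \right)} - 68092} = \frac{1}{220^{8} \left(-2 + 220\right)^{4} - 68092} = \frac{1}{5487587353600000000 \cdot 218^{4} - 68092} = \frac{1}{5487587353600000000 \cdot 2258530576 - 68092} = \frac{1}{12393883826576523673600000000 - 68092} = \frac{1}{12393883826576523673599931908}$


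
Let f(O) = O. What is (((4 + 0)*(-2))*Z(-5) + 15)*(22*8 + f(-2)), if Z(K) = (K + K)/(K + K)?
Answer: 1218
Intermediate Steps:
Z(K) = 1 (Z(K) = (2*K)/((2*K)) = (2*K)*(1/(2*K)) = 1)
(((4 + 0)*(-2))*Z(-5) + 15)*(22*8 + f(-2)) = (((4 + 0)*(-2))*1 + 15)*(22*8 - 2) = ((4*(-2))*1 + 15)*(176 - 2) = (-8*1 + 15)*174 = (-8 + 15)*174 = 7*174 = 1218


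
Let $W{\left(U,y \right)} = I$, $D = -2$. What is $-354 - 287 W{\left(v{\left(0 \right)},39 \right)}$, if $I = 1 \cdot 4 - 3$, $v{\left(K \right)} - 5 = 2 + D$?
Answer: $-641$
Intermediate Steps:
$v{\left(K \right)} = 5$ ($v{\left(K \right)} = 5 + \left(2 - 2\right) = 5 + 0 = 5$)
$I = 1$ ($I = 4 - 3 = 1$)
$W{\left(U,y \right)} = 1$
$-354 - 287 W{\left(v{\left(0 \right)},39 \right)} = -354 - 287 = -641$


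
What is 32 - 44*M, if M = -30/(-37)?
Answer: -136/37 ≈ -3.6757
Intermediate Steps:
M = 30/37 (M = -30*(-1/37) = 30/37 ≈ 0.81081)
32 - 44*M = 32 - 44*30/37 = 32 - 1320/37 = -136/37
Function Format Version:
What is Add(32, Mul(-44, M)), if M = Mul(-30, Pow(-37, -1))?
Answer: Rational(-136, 37) ≈ -3.6757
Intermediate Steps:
M = Rational(30, 37) (M = Mul(-30, Rational(-1, 37)) = Rational(30, 37) ≈ 0.81081)
Add(32, Mul(-44, M)) = Add(32, Mul(-44, Rational(30, 37))) = Add(32, Rational(-1320, 37)) = Rational(-136, 37)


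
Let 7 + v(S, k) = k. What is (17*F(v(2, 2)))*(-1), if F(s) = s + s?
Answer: 170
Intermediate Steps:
v(S, k) = -7 + k
F(s) = 2*s
(17*F(v(2, 2)))*(-1) = (17*(2*(-7 + 2)))*(-1) = (17*(2*(-5)))*(-1) = (17*(-10))*(-1) = -170*(-1) = 170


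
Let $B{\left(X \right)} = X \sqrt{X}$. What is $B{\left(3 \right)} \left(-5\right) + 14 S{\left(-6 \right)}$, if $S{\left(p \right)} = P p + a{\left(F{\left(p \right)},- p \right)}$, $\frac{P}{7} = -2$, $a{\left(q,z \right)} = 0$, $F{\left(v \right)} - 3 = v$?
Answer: $1176 - 15 \sqrt{3} \approx 1150.0$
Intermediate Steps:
$F{\left(v \right)} = 3 + v$
$P = -14$ ($P = 7 \left(-2\right) = -14$)
$B{\left(X \right)} = X^{\frac{3}{2}}$
$S{\left(p \right)} = - 14 p$ ($S{\left(p \right)} = - 14 p + 0 = - 14 p$)
$B{\left(3 \right)} \left(-5\right) + 14 S{\left(-6 \right)} = 3^{\frac{3}{2}} \left(-5\right) + 14 \left(\left(-14\right) \left(-6\right)\right) = 3 \sqrt{3} \left(-5\right) + 14 \cdot 84 = - 15 \sqrt{3} + 1176 = 1176 - 15 \sqrt{3}$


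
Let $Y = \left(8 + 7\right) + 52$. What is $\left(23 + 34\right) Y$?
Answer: $3819$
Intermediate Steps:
$Y = 67$ ($Y = 15 + 52 = 67$)
$\left(23 + 34\right) Y = \left(23 + 34\right) 67 = 57 \cdot 67 = 3819$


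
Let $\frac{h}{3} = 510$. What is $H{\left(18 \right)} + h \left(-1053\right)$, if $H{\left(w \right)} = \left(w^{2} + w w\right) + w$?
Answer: $-1610424$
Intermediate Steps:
$h = 1530$ ($h = 3 \cdot 510 = 1530$)
$H{\left(w \right)} = w + 2 w^{2}$ ($H{\left(w \right)} = \left(w^{2} + w^{2}\right) + w = 2 w^{2} + w = w + 2 w^{2}$)
$H{\left(18 \right)} + h \left(-1053\right) = 18 \left(1 + 2 \cdot 18\right) + 1530 \left(-1053\right) = 18 \left(1 + 36\right) - 1611090 = 18 \cdot 37 - 1611090 = 666 - 1611090 = -1610424$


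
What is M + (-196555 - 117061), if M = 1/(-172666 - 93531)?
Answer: -83483638353/266197 ≈ -3.1362e+5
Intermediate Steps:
M = -1/266197 (M = 1/(-266197) = -1/266197 ≈ -3.7566e-6)
M + (-196555 - 117061) = -1/266197 + (-196555 - 117061) = -1/266197 - 313616 = -83483638353/266197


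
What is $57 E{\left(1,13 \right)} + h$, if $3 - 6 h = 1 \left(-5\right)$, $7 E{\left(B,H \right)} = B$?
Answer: $\frac{199}{21} \approx 9.4762$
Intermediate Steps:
$E{\left(B,H \right)} = \frac{B}{7}$
$h = \frac{4}{3}$ ($h = \frac{1}{2} - \frac{1 \left(-5\right)}{6} = \frac{1}{2} - - \frac{5}{6} = \frac{1}{2} + \frac{5}{6} = \frac{4}{3} \approx 1.3333$)
$57 E{\left(1,13 \right)} + h = 57 \cdot \frac{1}{7} \cdot 1 + \frac{4}{3} = 57 \cdot \frac{1}{7} + \frac{4}{3} = \frac{57}{7} + \frac{4}{3} = \frac{199}{21}$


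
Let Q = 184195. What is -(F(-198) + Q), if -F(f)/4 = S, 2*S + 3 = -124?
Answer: -184449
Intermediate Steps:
S = -127/2 (S = -3/2 + (½)*(-124) = -3/2 - 62 = -127/2 ≈ -63.500)
F(f) = 254 (F(f) = -4*(-127/2) = 254)
-(F(-198) + Q) = -(254 + 184195) = -1*184449 = -184449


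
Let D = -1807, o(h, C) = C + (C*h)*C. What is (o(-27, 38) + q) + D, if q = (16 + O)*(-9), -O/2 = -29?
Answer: -41423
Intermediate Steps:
O = 58 (O = -2*(-29) = 58)
q = -666 (q = (16 + 58)*(-9) = 74*(-9) = -666)
o(h, C) = C + h*C²
(o(-27, 38) + q) + D = (38*(1 + 38*(-27)) - 666) - 1807 = (38*(1 - 1026) - 666) - 1807 = (38*(-1025) - 666) - 1807 = (-38950 - 666) - 1807 = -39616 - 1807 = -41423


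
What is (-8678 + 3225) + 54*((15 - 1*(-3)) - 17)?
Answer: -5399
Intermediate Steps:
(-8678 + 3225) + 54*((15 - 1*(-3)) - 17) = -5453 + 54*((15 + 3) - 17) = -5453 + 54*(18 - 17) = -5453 + 54*1 = -5453 + 54 = -5399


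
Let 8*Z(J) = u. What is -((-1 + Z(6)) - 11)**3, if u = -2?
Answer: 117649/64 ≈ 1838.3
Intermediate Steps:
Z(J) = -1/4 (Z(J) = (1/8)*(-2) = -1/4)
-((-1 + Z(6)) - 11)**3 = -((-1 - 1/4) - 11)**3 = -(-5/4 - 11)**3 = -(-49/4)**3 = -1*(-117649/64) = 117649/64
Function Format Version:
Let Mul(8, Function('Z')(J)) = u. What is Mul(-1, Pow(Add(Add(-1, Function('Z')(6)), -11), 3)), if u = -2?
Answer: Rational(117649, 64) ≈ 1838.3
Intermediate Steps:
Function('Z')(J) = Rational(-1, 4) (Function('Z')(J) = Mul(Rational(1, 8), -2) = Rational(-1, 4))
Mul(-1, Pow(Add(Add(-1, Function('Z')(6)), -11), 3)) = Mul(-1, Pow(Add(Add(-1, Rational(-1, 4)), -11), 3)) = Mul(-1, Pow(Add(Rational(-5, 4), -11), 3)) = Mul(-1, Pow(Rational(-49, 4), 3)) = Mul(-1, Rational(-117649, 64)) = Rational(117649, 64)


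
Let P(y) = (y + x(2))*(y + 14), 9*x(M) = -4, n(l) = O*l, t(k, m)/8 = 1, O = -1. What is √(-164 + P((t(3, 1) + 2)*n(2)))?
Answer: 2*I*√93/3 ≈ 6.4291*I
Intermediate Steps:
t(k, m) = 8 (t(k, m) = 8*1 = 8)
n(l) = -l
x(M) = -4/9 (x(M) = (⅑)*(-4) = -4/9)
P(y) = (14 + y)*(-4/9 + y) (P(y) = (y - 4/9)*(y + 14) = (-4/9 + y)*(14 + y) = (14 + y)*(-4/9 + y))
√(-164 + P((t(3, 1) + 2)*n(2))) = √(-164 + (-56/9 + ((8 + 2)*(-1*2))² + 122*((8 + 2)*(-1*2))/9)) = √(-164 + (-56/9 + (10*(-2))² + 122*(10*(-2))/9)) = √(-164 + (-56/9 + (-20)² + (122/9)*(-20))) = √(-164 + (-56/9 + 400 - 2440/9)) = √(-164 + 368/3) = √(-124/3) = 2*I*√93/3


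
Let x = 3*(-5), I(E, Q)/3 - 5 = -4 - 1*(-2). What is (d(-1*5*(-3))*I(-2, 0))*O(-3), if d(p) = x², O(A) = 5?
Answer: 10125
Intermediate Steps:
I(E, Q) = 9 (I(E, Q) = 15 + 3*(-4 - 1*(-2)) = 15 + 3*(-4 + 2) = 15 + 3*(-2) = 15 - 6 = 9)
x = -15
d(p) = 225 (d(p) = (-15)² = 225)
(d(-1*5*(-3))*I(-2, 0))*O(-3) = (225*9)*5 = 2025*5 = 10125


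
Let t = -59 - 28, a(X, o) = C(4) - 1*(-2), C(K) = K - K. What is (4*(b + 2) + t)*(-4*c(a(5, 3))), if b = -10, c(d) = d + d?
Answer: 1904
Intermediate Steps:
C(K) = 0
a(X, o) = 2 (a(X, o) = 0 - 1*(-2) = 0 + 2 = 2)
c(d) = 2*d
t = -87
(4*(b + 2) + t)*(-4*c(a(5, 3))) = (4*(-10 + 2) - 87)*(-8*2) = (4*(-8) - 87)*(-4*4) = (-32 - 87)*(-16) = -119*(-16) = 1904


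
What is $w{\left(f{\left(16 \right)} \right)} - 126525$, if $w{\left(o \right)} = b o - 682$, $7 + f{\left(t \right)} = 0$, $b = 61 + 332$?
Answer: $-129958$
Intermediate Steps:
$b = 393$
$f{\left(t \right)} = -7$ ($f{\left(t \right)} = -7 + 0 = -7$)
$w{\left(o \right)} = -682 + 393 o$ ($w{\left(o \right)} = 393 o - 682 = -682 + 393 o$)
$w{\left(f{\left(16 \right)} \right)} - 126525 = \left(-682 + 393 \left(-7\right)\right) - 126525 = \left(-682 - 2751\right) - 126525 = -3433 - 126525 = -129958$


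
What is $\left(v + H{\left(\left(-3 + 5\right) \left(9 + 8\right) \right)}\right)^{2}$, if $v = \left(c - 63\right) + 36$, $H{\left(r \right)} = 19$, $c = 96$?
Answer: $7744$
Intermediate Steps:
$v = 69$ ($v = \left(96 - 63\right) + 36 = 33 + 36 = 69$)
$\left(v + H{\left(\left(-3 + 5\right) \left(9 + 8\right) \right)}\right)^{2} = \left(69 + 19\right)^{2} = 88^{2} = 7744$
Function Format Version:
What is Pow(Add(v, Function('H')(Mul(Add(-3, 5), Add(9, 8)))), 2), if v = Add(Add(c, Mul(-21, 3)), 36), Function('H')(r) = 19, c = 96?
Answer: 7744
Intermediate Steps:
v = 69 (v = Add(Add(96, Mul(-21, 3)), 36) = Add(Add(96, -63), 36) = Add(33, 36) = 69)
Pow(Add(v, Function('H')(Mul(Add(-3, 5), Add(9, 8)))), 2) = Pow(Add(69, 19), 2) = Pow(88, 2) = 7744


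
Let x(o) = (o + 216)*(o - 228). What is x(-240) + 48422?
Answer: 59654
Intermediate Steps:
x(o) = (-228 + o)*(216 + o) (x(o) = (216 + o)*(-228 + o) = (-228 + o)*(216 + o))
x(-240) + 48422 = (-49248 + (-240)**2 - 12*(-240)) + 48422 = (-49248 + 57600 + 2880) + 48422 = 11232 + 48422 = 59654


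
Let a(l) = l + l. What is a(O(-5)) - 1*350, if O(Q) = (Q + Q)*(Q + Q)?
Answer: -150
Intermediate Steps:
O(Q) = 4*Q² (O(Q) = (2*Q)*(2*Q) = 4*Q²)
a(l) = 2*l
a(O(-5)) - 1*350 = 2*(4*(-5)²) - 1*350 = 2*(4*25) - 350 = 2*100 - 350 = 200 - 350 = -150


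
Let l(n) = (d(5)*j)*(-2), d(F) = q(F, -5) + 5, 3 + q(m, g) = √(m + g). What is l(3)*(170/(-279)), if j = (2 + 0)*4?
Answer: 5440/279 ≈ 19.498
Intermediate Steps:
q(m, g) = -3 + √(g + m) (q(m, g) = -3 + √(m + g) = -3 + √(g + m))
j = 8 (j = 2*4 = 8)
d(F) = 2 + √(-5 + F) (d(F) = (-3 + √(-5 + F)) + 5 = 2 + √(-5 + F))
l(n) = -32 (l(n) = ((2 + √(-5 + 5))*8)*(-2) = ((2 + √0)*8)*(-2) = ((2 + 0)*8)*(-2) = (2*8)*(-2) = 16*(-2) = -32)
l(3)*(170/(-279)) = -5440/(-279) = -5440*(-1)/279 = -32*(-170/279) = 5440/279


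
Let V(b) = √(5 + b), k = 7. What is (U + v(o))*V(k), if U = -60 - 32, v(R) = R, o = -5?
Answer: -194*√3 ≈ -336.02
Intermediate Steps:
U = -92
(U + v(o))*V(k) = (-92 - 5)*√(5 + 7) = -194*√3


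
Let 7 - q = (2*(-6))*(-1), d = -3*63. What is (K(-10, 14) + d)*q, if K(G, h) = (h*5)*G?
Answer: 4445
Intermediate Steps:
K(G, h) = 5*G*h (K(G, h) = (5*h)*G = 5*G*h)
d = -189
q = -5 (q = 7 - 2*(-6)*(-1) = 7 - (-12)*(-1) = 7 - 1*12 = 7 - 12 = -5)
(K(-10, 14) + d)*q = (5*(-10)*14 - 189)*(-5) = (-700 - 189)*(-5) = -889*(-5) = 4445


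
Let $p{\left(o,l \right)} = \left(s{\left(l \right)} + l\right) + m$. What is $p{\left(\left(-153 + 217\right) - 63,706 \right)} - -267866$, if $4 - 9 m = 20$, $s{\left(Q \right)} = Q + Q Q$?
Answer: $\frac{6909410}{9} \approx 7.6771 \cdot 10^{5}$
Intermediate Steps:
$s{\left(Q \right)} = Q + Q^{2}$
$m = - \frac{16}{9}$ ($m = \frac{4}{9} - \frac{20}{9} = - \frac{16}{9} \approx -1.7778$)
$p{\left(o,l \right)} = - \frac{16}{9} + l + l \left(1 + l\right)$ ($p{\left(o,l \right)} = \left(l \left(1 + l\right) + l\right) - \frac{16}{9} = \left(l + l \left(1 + l\right)\right) - \frac{16}{9} = - \frac{16}{9} + l + l \left(1 + l\right)$)
$p{\left(\left(-153 + 217\right) - 63,706 \right)} - -267866 = \left(- \frac{16}{9} + 706^{2} + 2 \cdot 706\right) - -267866 = \left(- \frac{16}{9} + 498436 + 1412\right) + 267866 = \frac{4498616}{9} + 267866 = \frac{6909410}{9}$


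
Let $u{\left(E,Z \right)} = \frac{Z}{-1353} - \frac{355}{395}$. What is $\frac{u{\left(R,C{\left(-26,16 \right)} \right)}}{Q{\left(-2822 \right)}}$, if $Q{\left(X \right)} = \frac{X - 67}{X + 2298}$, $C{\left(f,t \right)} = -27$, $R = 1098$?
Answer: $- \frac{16406440}{102932181} \approx -0.15939$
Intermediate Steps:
$u{\left(E,Z \right)} = - \frac{71}{79} - \frac{Z}{1353}$ ($u{\left(E,Z \right)} = Z \left(- \frac{1}{1353}\right) - \frac{71}{79} = - \frac{Z}{1353} - \frac{71}{79} = - \frac{71}{79} - \frac{Z}{1353}$)
$Q{\left(X \right)} = \frac{-67 + X}{2298 + X}$
$\frac{u{\left(R,C{\left(-26,16 \right)} \right)}}{Q{\left(-2822 \right)}} = \frac{- \frac{71}{79} - - \frac{9}{451}}{\frac{1}{2298 - 2822} \left(-67 - 2822\right)} = \frac{- \frac{71}{79} + \frac{9}{451}}{\frac{1}{-524} \left(-2889\right)} = - \frac{31310}{35629 \left(\left(- \frac{1}{524}\right) \left(-2889\right)\right)} = - \frac{31310}{35629 \cdot \frac{2889}{524}} = \left(- \frac{31310}{35629}\right) \frac{524}{2889} = - \frac{16406440}{102932181}$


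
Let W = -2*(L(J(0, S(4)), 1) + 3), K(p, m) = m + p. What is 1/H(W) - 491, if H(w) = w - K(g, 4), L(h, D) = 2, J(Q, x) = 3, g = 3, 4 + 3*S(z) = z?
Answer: -8348/17 ≈ -491.06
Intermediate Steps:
S(z) = -4/3 + z/3
W = -10 (W = -2*(2 + 3) = -2*5 = -10)
H(w) = -7 + w (H(w) = w - (4 + 3) = w - 1*7 = w - 7 = -7 + w)
1/H(W) - 491 = 1/(-7 - 10) - 491 = 1/(-17) - 491 = -1/17 - 491 = -8348/17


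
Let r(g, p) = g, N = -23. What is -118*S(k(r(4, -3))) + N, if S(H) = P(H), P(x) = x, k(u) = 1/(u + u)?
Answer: -151/4 ≈ -37.750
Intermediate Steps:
k(u) = 1/(2*u)
S(H) = H
-118*S(k(r(4, -3))) + N = -59/4 - 23 = -151/4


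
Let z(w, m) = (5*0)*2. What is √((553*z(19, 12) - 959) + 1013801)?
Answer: 3*√112538 ≈ 1006.4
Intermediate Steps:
z(w, m) = 0 (z(w, m) = 0*2 = 0)
√((553*z(19, 12) - 959) + 1013801) = √((553*0 - 959) + 1013801) = √((0 - 959) + 1013801) = √(-959 + 1013801) = √1012842 = 3*√112538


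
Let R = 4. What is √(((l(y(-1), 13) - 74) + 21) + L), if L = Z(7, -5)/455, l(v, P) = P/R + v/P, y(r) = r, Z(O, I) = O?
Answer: 3*I*√93535/130 ≈ 7.0577*I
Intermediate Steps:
l(v, P) = P/4 + v/P
L = 1/65 (L = 7/455 = 7*(1/455) = 1/65 ≈ 0.015385)
√(((l(y(-1), 13) - 74) + 21) + L) = √(((((¼)*13 - 1/13) - 74) + 21) + 1/65) = √((((13/4 - 1*1/13) - 74) + 21) + 1/65) = √((((13/4 - 1/13) - 74) + 21) + 1/65) = √(((165/52 - 74) + 21) + 1/65) = √((-3683/52 + 21) + 1/65) = √(-2591/52 + 1/65) = √(-12951/260) = 3*I*√93535/130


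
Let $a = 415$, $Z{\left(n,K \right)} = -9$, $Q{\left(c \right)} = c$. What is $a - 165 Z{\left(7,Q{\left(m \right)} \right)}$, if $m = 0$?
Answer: $1900$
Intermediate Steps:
$a - 165 Z{\left(7,Q{\left(m \right)} \right)} = 415 - -1485 = 415 + 1485 = 1900$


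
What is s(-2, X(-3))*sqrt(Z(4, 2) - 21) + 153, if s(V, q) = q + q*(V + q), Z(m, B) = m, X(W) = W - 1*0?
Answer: 153 + 12*I*sqrt(17) ≈ 153.0 + 49.477*I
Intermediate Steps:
X(W) = W (X(W) = W + 0 = W)
s(-2, X(-3))*sqrt(Z(4, 2) - 21) + 153 = (-3*(1 - 2 - 3))*sqrt(4 - 21) + 153 = (-3*(-4))*sqrt(-17) + 153 = 12*(I*sqrt(17)) + 153 = 12*I*sqrt(17) + 153 = 153 + 12*I*sqrt(17)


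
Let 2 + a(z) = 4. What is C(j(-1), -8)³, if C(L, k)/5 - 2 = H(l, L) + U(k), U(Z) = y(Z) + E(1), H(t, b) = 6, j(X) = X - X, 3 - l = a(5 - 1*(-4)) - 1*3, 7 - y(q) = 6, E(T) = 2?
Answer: 166375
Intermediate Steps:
y(q) = 1 (y(q) = 7 - 1*6 = 7 - 6 = 1)
a(z) = 2 (a(z) = -2 + 4 = 2)
l = 4 (l = 3 - (2 - 1*3) = 3 - (2 - 3) = 3 - 1*(-1) = 3 + 1 = 4)
j(X) = 0
U(Z) = 3 (U(Z) = 1 + 2 = 3)
C(L, k) = 55 (C(L, k) = 10 + 5*(6 + 3) = 10 + 5*9 = 10 + 45 = 55)
C(j(-1), -8)³ = 55³ = 166375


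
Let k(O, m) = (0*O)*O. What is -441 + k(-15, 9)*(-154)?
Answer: -441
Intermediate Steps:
k(O, m) = 0 (k(O, m) = 0*O = 0)
-441 + k(-15, 9)*(-154) = -441 + 0*(-154) = -441 + 0 = -441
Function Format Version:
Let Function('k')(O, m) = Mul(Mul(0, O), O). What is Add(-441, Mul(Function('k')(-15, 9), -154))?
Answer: -441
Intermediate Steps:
Function('k')(O, m) = 0 (Function('k')(O, m) = Mul(0, O) = 0)
Add(-441, Mul(Function('k')(-15, 9), -154)) = Add(-441, Mul(0, -154)) = Add(-441, 0) = -441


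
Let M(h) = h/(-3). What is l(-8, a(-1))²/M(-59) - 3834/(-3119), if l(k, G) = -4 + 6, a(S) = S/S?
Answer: 263634/184021 ≈ 1.4326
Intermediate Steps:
a(S) = 1
l(k, G) = 2
M(h) = -h/3 (M(h) = h*(-⅓) = -h/3)
l(-8, a(-1))²/M(-59) - 3834/(-3119) = 2²/((-⅓*(-59))) - 3834/(-3119) = 4/(59/3) - 3834*(-1/3119) = 4*(3/59) + 3834/3119 = 12/59 + 3834/3119 = 263634/184021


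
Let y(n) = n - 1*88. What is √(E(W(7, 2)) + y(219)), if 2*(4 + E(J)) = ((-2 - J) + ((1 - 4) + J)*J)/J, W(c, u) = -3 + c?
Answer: 13*√3/2 ≈ 11.258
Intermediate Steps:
y(n) = -88 + n (y(n) = n - 88 = -88 + n)
E(J) = -4 + (-2 - J + J*(-3 + J))/(2*J) (E(J) = -4 + (((-2 - J) + ((1 - 4) + J)*J)/J)/2 = -4 + (((-2 - J) + (-3 + J)*J)/J)/2 = -4 + (((-2 - J) + J*(-3 + J))/J)/2 = -4 + ((-2 - J + J*(-3 + J))/J)/2 = -4 + (-2 - J + J*(-3 + J))/(2*J))
√(E(W(7, 2)) + y(219)) = √((-6 + (-3 + 7)/2 - 1/(-3 + 7)) + (-88 + 219)) = √((-6 + (½)*4 - 1/4) + 131) = √((-6 + 2 - 1*¼) + 131) = √((-6 + 2 - ¼) + 131) = √(-17/4 + 131) = √(507/4) = 13*√3/2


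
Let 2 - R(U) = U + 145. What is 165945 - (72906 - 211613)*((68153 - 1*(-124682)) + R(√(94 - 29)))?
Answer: 26727895189 - 138707*√65 ≈ 2.6727e+10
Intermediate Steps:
R(U) = -143 - U (R(U) = 2 - (U + 145) = 2 - (145 + U) = 2 + (-145 - U) = -143 - U)
165945 - (72906 - 211613)*((68153 - 1*(-124682)) + R(√(94 - 29))) = 165945 - (72906 - 211613)*((68153 - 1*(-124682)) + (-143 - √(94 - 29))) = 165945 - (-138707)*((68153 + 124682) + (-143 - √65)) = 165945 - (-138707)*(192835 + (-143 - √65)) = 165945 - (-138707)*(192692 - √65) = 165945 - (-26727729244 + 138707*√65) = 165945 + (26727729244 - 138707*√65) = 26727895189 - 138707*√65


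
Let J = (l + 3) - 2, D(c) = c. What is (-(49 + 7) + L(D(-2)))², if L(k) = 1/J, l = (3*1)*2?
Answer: 152881/49 ≈ 3120.0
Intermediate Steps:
l = 6 (l = 3*2 = 6)
J = 7 (J = (6 + 3) - 2 = 9 - 2 = 7)
L(k) = ⅐ (L(k) = 1/7 = ⅐)
(-(49 + 7) + L(D(-2)))² = (-(49 + 7) + ⅐)² = (-1*56 + ⅐)² = (-56 + ⅐)² = (-391/7)² = 152881/49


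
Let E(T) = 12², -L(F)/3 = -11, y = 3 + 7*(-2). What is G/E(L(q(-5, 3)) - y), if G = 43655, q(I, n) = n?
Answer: 43655/144 ≈ 303.16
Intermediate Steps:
y = -11 (y = 3 - 14 = -11)
L(F) = 33 (L(F) = -3*(-11) = 33)
E(T) = 144
G/E(L(q(-5, 3)) - y) = 43655/144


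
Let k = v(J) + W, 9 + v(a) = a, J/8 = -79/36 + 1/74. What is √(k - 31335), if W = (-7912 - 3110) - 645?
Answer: I*√530153501/111 ≈ 207.43*I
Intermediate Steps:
J = -5810/333 (J = 8*(-79/36 + 1/74) = 8*(-2905/1332) = -5810/333 ≈ -17.447)
W = -11667 (W = -11022 - 645 = -11667)
v(a) = -9 + a
k = -3893918/333 (k = (-9 - 5810/333) - 11667 = -8807/333 - 11667 = -3893918/333 ≈ -11693.)
√(k - 31335) = √(-3893918/333 - 31335) = √(-14328473/333) = I*√530153501/111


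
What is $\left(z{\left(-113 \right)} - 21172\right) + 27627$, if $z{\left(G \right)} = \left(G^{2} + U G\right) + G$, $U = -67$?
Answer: $26682$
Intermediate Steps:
$z{\left(G \right)} = G^{2} - 66 G$ ($z{\left(G \right)} = \left(G^{2} - 67 G\right) + G = G^{2} - 66 G$)
$\left(z{\left(-113 \right)} - 21172\right) + 27627 = \left(- 113 \left(-66 - 113\right) - 21172\right) + 27627 = \left(\left(-113\right) \left(-179\right) - 21172\right) + 27627 = \left(20227 - 21172\right) + 27627 = -945 + 27627 = 26682$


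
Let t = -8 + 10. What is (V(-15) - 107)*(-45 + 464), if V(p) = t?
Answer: -43995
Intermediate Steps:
t = 2
V(p) = 2
(V(-15) - 107)*(-45 + 464) = (2 - 107)*(-45 + 464) = -105*419 = -43995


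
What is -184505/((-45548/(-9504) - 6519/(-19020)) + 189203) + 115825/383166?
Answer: -183707334544856275/273025036385831142 ≈ -0.67286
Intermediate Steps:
-184505/((-45548/(-9504) - 6519/(-19020)) + 189203) + 115825/383166 = -184505/((-45548*(-1/9504) - 6519*(-1/19020)) + 189203) + 115825*(1/383166) = -184505/((11387/2376 + 2173/6340) + 189203) + 115825/383166 = -184505/(19339157/3765960 + 189203) + 115825/383166 = -184505/712550269037/3765960 + 115825/383166 = -184505*3765960/712550269037 + 115825/383166 = -694838449800/712550269037 + 115825/383166 = -183707334544856275/273025036385831142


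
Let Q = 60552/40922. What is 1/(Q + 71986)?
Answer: 20461/1472935822 ≈ 1.3891e-5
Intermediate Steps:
Q = 30276/20461 (Q = 60552*(1/40922) = 30276/20461 ≈ 1.4797)
1/(Q + 71986) = 1/(30276/20461 + 71986) = 1/(1472935822/20461) = 20461/1472935822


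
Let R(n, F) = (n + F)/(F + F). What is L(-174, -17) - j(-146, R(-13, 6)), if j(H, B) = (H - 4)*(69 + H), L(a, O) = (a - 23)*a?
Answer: 22728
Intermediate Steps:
L(a, O) = a*(-23 + a) (L(a, O) = (-23 + a)*a = a*(-23 + a))
R(n, F) = (F + n)/(2*F) (R(n, F) = (F + n)/((2*F)) = (F + n)*(1/(2*F)) = (F + n)/(2*F))
j(H, B) = (-4 + H)*(69 + H)
L(-174, -17) - j(-146, R(-13, 6)) = -174*(-23 - 174) - (-276 + (-146)² + 65*(-146)) = -174*(-197) - (-276 + 21316 - 9490) = 34278 - 1*11550 = 34278 - 11550 = 22728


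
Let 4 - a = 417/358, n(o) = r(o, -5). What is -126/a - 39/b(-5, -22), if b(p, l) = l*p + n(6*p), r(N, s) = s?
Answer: -9097/203 ≈ -44.813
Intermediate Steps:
n(o) = -5
a = 1015/358 (a = 4 - 417/358 = 1015/358 ≈ 2.8352)
b(p, l) = -5 + l*p (b(p, l) = l*p - 5 = -5 + l*p)
-126/a - 39/b(-5, -22) = -126/1015/358 - 39/(-5 - 22*(-5)) = -126*358/1015 - 39/(-5 + 110) = -6444/145 - 39/105 = -6444/145 - 39*1/105 = -6444/145 - 13/35 = -9097/203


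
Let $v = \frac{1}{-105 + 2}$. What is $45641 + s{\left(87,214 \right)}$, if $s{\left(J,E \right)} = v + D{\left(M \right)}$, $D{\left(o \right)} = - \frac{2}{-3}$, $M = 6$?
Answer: $\frac{14103272}{309} \approx 45642.0$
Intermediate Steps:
$D{\left(o \right)} = \frac{2}{3}$ ($D{\left(o \right)} = \left(-2\right) \left(- \frac{1}{3}\right) = \frac{2}{3}$)
$v = - \frac{1}{103}$ ($v = \frac{1}{-103} = - \frac{1}{103} \approx -0.0097087$)
$s{\left(J,E \right)} = \frac{203}{309}$ ($s{\left(J,E \right)} = - \frac{1}{103} + \frac{2}{3} = \frac{203}{309}$)
$45641 + s{\left(87,214 \right)} = 45641 + \frac{203}{309} = \frac{14103272}{309}$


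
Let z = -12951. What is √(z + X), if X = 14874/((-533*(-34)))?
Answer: 7*I*√21698612286/9061 ≈ 113.8*I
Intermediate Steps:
X = 7437/9061 (X = 14874/18122 = 14874*(1/18122) = 7437/9061 ≈ 0.82077)
√(z + X) = √(-12951 + 7437/9061) = √(-117341574/9061) = 7*I*√21698612286/9061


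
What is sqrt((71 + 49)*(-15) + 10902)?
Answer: sqrt(9102) ≈ 95.404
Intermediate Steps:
sqrt((71 + 49)*(-15) + 10902) = sqrt(120*(-15) + 10902) = sqrt(-1800 + 10902) = sqrt(9102)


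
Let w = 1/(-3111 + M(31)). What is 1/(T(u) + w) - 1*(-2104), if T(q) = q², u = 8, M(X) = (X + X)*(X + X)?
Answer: 98705685/46913 ≈ 2104.0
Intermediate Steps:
M(X) = 4*X² (M(X) = (2*X)*(2*X) = 4*X²)
w = 1/733 (w = 1/(-3111 + 4*31²) = 1/(-3111 + 4*961) = 1/(-3111 + 3844) = 1/733 ≈ 0.0013643)
1/(T(u) + w) - 1*(-2104) = 1/(8² + 1/733) - 1*(-2104) = 1/(64 + 1/733) + 2104 = 1/(46913/733) + 2104 = 733/46913 + 2104 = 98705685/46913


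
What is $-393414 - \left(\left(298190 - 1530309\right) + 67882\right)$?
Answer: $770823$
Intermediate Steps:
$-393414 - \left(\left(298190 - 1530309\right) + 67882\right) = -393414 - \left(-1232119 + 67882\right) = -393414 - -1164237 = -393414 + 1164237 = 770823$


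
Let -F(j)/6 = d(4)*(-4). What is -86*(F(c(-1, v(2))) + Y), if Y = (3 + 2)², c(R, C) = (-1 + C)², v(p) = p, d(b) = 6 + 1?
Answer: -16598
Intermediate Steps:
d(b) = 7
Y = 25 (Y = 5² = 25)
F(j) = 168 (F(j) = -42*(-4) = -6*(-28) = 168)
-86*(F(c(-1, v(2))) + Y) = -86*(168 + 25) = -86*193 = -16598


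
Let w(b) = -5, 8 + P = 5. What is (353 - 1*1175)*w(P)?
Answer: 4110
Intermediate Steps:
P = -3 (P = -8 + 5 = -3)
(353 - 1*1175)*w(P) = (353 - 1*1175)*(-5) = (353 - 1175)*(-5) = -822*(-5) = 4110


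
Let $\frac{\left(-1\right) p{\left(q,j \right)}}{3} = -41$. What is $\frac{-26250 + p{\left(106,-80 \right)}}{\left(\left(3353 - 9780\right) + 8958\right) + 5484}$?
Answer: $- \frac{26127}{8015} \approx -3.2598$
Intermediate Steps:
$p{\left(q,j \right)} = 123$ ($p{\left(q,j \right)} = \left(-3\right) \left(-41\right) = 123$)
$\frac{-26250 + p{\left(106,-80 \right)}}{\left(\left(3353 - 9780\right) + 8958\right) + 5484} = \frac{-26250 + 123}{\left(\left(3353 - 9780\right) + 8958\right) + 5484} = - \frac{26127}{\left(-6427 + 8958\right) + 5484} = - \frac{26127}{2531 + 5484} = - \frac{26127}{8015}$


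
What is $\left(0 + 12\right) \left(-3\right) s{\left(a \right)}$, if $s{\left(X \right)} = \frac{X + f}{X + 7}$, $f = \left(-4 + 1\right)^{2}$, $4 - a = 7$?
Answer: $-54$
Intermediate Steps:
$a = -3$ ($a = 4 - 7 = -3$)
$f = 9$ ($f = \left(-3\right)^{2} = 9$)
$s{\left(X \right)} = \frac{9 + X}{7 + X}$ ($s{\left(X \right)} = \frac{X + 9}{X + 7} = \frac{9 + X}{7 + X}$)
$\left(0 + 12\right) \left(-3\right) s{\left(a \right)} = \left(0 + 12\right) \left(-3\right) \frac{9 - 3}{7 - 3} = 12 \left(-3\right) \frac{1}{4} \cdot 6 = - 36 \cdot \frac{1}{4} \cdot 6 = \left(-36\right) \frac{3}{2} = -54$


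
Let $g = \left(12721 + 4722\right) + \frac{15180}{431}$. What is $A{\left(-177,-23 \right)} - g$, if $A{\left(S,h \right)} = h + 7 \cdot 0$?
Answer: $- \frac{7543026}{431} \approx -17501.0$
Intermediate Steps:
$A{\left(S,h \right)} = h$ ($A{\left(S,h \right)} = h + 0 = h$)
$g = \frac{7533113}{431}$ ($g = 17443 + 15180 \cdot \frac{1}{431} = 17443 + \frac{15180}{431} = \frac{7533113}{431} \approx 17478.0$)
$A{\left(-177,-23 \right)} - g = -23 - \frac{7533113}{431} = - \frac{7543026}{431}$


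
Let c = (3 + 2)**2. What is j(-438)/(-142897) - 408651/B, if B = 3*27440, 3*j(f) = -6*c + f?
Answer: -19459622409/3921093680 ≈ -4.9628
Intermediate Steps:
c = 25 (c = 5**2 = 25)
j(f) = -50 + f/3 (j(f) = (-6*25 + f)/3 = (-150 + f)/3 = -50 + f/3)
B = 82320
j(-438)/(-142897) - 408651/B = (-50 + (1/3)*(-438))/(-142897) - 408651/82320 = (-50 - 146)*(-1/142897) - 408651*1/82320 = -196*(-1/142897) - 136217/27440 = 196/142897 - 136217/27440 = -19459622409/3921093680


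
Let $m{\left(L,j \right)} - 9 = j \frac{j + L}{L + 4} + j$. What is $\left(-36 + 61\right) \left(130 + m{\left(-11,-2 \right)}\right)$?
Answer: $\frac{23325}{7} \approx 3332.1$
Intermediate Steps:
$m{\left(L,j \right)} = 9 + j + \frac{j \left(L + j\right)}{4 + L}$ ($m{\left(L,j \right)} = 9 + \left(j \frac{j + L}{L + 4} + j\right) = 9 + \left(j \frac{L + j}{4 + L} + j\right) = 9 + \left(\frac{j \left(L + j\right)}{4 + L} + j\right) = 9 + \left(j + \frac{j \left(L + j\right)}{4 + L}\right) = 9 + j + \frac{j \left(L + j\right)}{4 + L}$)
$\left(-36 + 61\right) \left(130 + m{\left(-11,-2 \right)}\right) = \left(-36 + 61\right) \left(130 + \frac{36 + \left(-2\right)^{2} + 4 \left(-2\right) + 9 \left(-11\right) + 2 \left(-11\right) \left(-2\right)}{4 - 11}\right) = 25 \left(130 + \frac{36 + 4 - 8 - 99 + 44}{-7}\right) = 25 \left(130 - - \frac{23}{7}\right) = 25 \left(130 + \frac{23}{7}\right) = 25 \cdot \frac{933}{7} = \frac{23325}{7}$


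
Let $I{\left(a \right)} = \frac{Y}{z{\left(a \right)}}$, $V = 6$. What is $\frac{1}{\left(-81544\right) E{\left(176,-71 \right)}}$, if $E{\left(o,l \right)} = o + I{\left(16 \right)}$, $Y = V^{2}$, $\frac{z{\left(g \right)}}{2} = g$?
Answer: $- \frac{1}{14443481} \approx -6.9235 \cdot 10^{-8}$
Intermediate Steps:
$z{\left(g \right)} = 2 g$
$Y = 36$ ($Y = 6^{2} = 36$)
$I{\left(a \right)} = \frac{18}{a}$ ($I{\left(a \right)} = \frac{36}{2 a} = 36 \frac{1}{2 a} = \frac{18}{a}$)
$E{\left(o,l \right)} = \frac{9}{8} + o$ ($E{\left(o,l \right)} = o + \frac{18}{16} = o + 18 \cdot \frac{1}{16} = o + \frac{9}{8} = \frac{9}{8} + o$)
$\frac{1}{\left(-81544\right) E{\left(176,-71 \right)}} = \frac{1}{\left(-81544\right) \left(\frac{9}{8} + 176\right)} = - \frac{1}{81544 \cdot \frac{1417}{8}} = \left(- \frac{1}{81544}\right) \frac{8}{1417} = - \frac{1}{14443481}$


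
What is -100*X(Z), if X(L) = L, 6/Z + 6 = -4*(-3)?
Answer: -100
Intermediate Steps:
Z = 1 (Z = 6/(-6 - 4*(-3)) = 6/(-6 + 12) = 6/6 = 6*(1/6) = 1)
-100*X(Z) = -100*1 = -100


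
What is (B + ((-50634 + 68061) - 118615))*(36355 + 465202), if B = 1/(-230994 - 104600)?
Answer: -2433130796556123/47942 ≈ -5.0752e+10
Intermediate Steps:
B = -1/335594 (B = 1/(-335594) = -1/335594 ≈ -2.9798e-6)
(B + ((-50634 + 68061) - 118615))*(36355 + 465202) = (-1/335594 + ((-50634 + 68061) - 118615))*(36355 + 465202) = (-1/335594 + (17427 - 118615))*501557 = (-1/335594 - 101188)*501557 = -33958085673/335594*501557 = -2433130796556123/47942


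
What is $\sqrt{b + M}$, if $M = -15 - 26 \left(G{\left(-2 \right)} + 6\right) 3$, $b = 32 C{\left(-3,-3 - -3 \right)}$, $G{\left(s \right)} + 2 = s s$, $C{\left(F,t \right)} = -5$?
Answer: $i \sqrt{799} \approx 28.267 i$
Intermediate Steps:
$G{\left(s \right)} = -2 + s^{2}$ ($G{\left(s \right)} = -2 + s s = -2 + s^{2}$)
$b = -160$ ($b = 32 \left(-5\right) = -160$)
$M = -639$ ($M = -15 - 26 \left(\left(-2 + \left(-2\right)^{2}\right) + 6\right) 3 = -15 - 26 \left(\left(-2 + 4\right) + 6\right) 3 = -15 - 26 \left(2 + 6\right) 3 = -15 - 26 \cdot 8 \cdot 3 = -15 - 624 = -639$)
$\sqrt{b + M} = \sqrt{-160 - 639} = \sqrt{-799} = i \sqrt{799}$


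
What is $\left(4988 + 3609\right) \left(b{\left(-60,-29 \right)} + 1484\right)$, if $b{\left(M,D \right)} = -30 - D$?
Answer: $12749351$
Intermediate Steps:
$\left(4988 + 3609\right) \left(b{\left(-60,-29 \right)} + 1484\right) = \left(4988 + 3609\right) \left(\left(-30 - -29\right) + 1484\right) = 8597 \left(\left(-30 + 29\right) + 1484\right) = 8597 \left(-1 + 1484\right) = 8597 \cdot 1483 = 12749351$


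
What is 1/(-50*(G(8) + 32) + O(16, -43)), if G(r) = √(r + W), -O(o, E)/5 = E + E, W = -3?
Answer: -117/135640 + √5/27128 ≈ -0.00078015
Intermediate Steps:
O(o, E) = -10*E (O(o, E) = -5*(E + E) = -10*E)
G(r) = √(-3 + r) (G(r) = √(r - 3) = √(-3 + r))
1/(-50*(G(8) + 32) + O(16, -43)) = 1/(-50*(√(-3 + 8) + 32) - 10*(-43)) = 1/(-50*(√5 + 32) + 430) = 1/(-50*(32 + √5) + 430) = 1/((-1600 - 50*√5) + 430) = 1/(-1170 - 50*√5)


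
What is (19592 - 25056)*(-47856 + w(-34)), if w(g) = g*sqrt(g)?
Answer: 261485184 + 185776*I*sqrt(34) ≈ 2.6149e+8 + 1.0833e+6*I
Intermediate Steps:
w(g) = g**(3/2)
(19592 - 25056)*(-47856 + w(-34)) = (19592 - 25056)*(-47856 + (-34)**(3/2)) = -5464*(-47856 - 34*I*sqrt(34)) = 261485184 + 185776*I*sqrt(34)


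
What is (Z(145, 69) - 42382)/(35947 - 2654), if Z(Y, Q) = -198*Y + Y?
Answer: -70947/33293 ≈ -2.1310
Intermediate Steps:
Z(Y, Q) = -197*Y
(Z(145, 69) - 42382)/(35947 - 2654) = (-197*145 - 42382)/(35947 - 2654) = (-28565 - 42382)/33293 = -70947*1/33293 = -70947/33293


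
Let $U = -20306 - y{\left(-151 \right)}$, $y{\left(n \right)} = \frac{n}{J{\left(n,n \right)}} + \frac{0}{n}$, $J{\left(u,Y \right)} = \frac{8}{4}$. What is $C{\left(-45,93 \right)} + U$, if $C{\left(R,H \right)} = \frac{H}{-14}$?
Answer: $- \frac{141660}{7} \approx -20237.0$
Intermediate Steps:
$J{\left(u,Y \right)} = 2$ ($J{\left(u,Y \right)} = 8 \cdot \frac{1}{4} = 2$)
$C{\left(R,H \right)} = - \frac{H}{14}$ ($C{\left(R,H \right)} = H \left(- \frac{1}{14}\right) = - \frac{H}{14}$)
$y{\left(n \right)} = \frac{n}{2}$ ($y{\left(n \right)} = \frac{n}{2} + \frac{0}{n} = n \frac{1}{2} + 0 = \frac{n}{2} + 0 = \frac{n}{2}$)
$U = - \frac{40461}{2}$ ($U = -20306 - \frac{1}{2} \left(-151\right) = -20306 - - \frac{151}{2} = -20306 + \frac{151}{2} = - \frac{40461}{2} \approx -20231.0$)
$C{\left(-45,93 \right)} + U = \left(- \frac{1}{14}\right) 93 - \frac{40461}{2} = - \frac{93}{14} - \frac{40461}{2} = - \frac{141660}{7}$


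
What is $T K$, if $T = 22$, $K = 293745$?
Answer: $6462390$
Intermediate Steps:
$T K = 22 \cdot 293745 = 6462390$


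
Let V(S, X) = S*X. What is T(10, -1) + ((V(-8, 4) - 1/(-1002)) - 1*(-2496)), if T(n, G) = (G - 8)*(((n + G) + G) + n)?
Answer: 2306605/1002 ≈ 2302.0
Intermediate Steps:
T(n, G) = (-8 + G)*(2*G + 2*n) (T(n, G) = (-8 + G)*(((G + n) + G) + n) = (-8 + G)*((n + 2*G) + n) = (-8 + G)*(2*G + 2*n))
T(10, -1) + ((V(-8, 4) - 1/(-1002)) - 1*(-2496)) = (-16*(-1) - 16*10 + 2*(-1)² + 2*(-1)*10) + ((-8*4 - 1/(-1002)) - 1*(-2496)) = (16 - 160 + 2*1 - 20) + ((-32 - 1*(-1/1002)) + 2496) = (16 - 160 + 2 - 20) + ((-32 + 1/1002) + 2496) = -162 + (-32063/1002 + 2496) = -162 + 2468929/1002 = 2306605/1002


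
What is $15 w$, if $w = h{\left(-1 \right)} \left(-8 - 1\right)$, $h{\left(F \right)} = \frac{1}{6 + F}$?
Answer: $-27$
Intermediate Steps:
$w = - \frac{9}{5}$ ($w = \frac{-8 - 1}{6 - 1} = \frac{1}{5} \left(-9\right) = - \frac{9}{5} \approx -1.8$)
$15 w = 15 \left(- \frac{9}{5}\right) = -27$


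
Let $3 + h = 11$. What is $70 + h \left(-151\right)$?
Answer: $-1138$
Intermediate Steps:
$h = 8$ ($h = -3 + 11 = 8$)
$70 + h \left(-151\right) = 70 + 8 \left(-151\right) = 70 - 1208 = -1138$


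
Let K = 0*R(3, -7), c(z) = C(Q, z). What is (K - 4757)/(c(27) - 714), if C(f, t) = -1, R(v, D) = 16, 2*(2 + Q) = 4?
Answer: 4757/715 ≈ 6.6531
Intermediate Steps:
Q = 0 (Q = -2 + (1/2)*4 = -2 + 2 = 0)
c(z) = -1
K = 0 (K = 0*16 = 0)
(K - 4757)/(c(27) - 714) = (0 - 4757)/(-1 - 714) = -4757/(-715) = -4757*(-1/715) = 4757/715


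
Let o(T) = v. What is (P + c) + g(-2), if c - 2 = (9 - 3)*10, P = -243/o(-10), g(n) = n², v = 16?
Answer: 813/16 ≈ 50.813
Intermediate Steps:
o(T) = 16
P = -243/16 ≈ -15.188
c = 62 (c = 2 + (9 - 3)*10 = 2 + 6*10 = 2 + 60 = 62)
(P + c) + g(-2) = (-243/16 + 62) + (-2)² = 749/16 + 4 = 813/16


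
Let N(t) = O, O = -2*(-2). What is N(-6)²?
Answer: 16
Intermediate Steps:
O = 4
N(t) = 4
N(-6)² = 4² = 16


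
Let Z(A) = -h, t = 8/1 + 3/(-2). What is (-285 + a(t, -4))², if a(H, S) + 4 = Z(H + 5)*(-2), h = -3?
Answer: 87025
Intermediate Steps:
t = 13/2 (t = 8*1 + 3*(-½) = 8 - 3/2 = 13/2 ≈ 6.5000)
Z(A) = 3 (Z(A) = -1*(-3) = 3)
a(H, S) = -10 (a(H, S) = -4 + 3*(-2) = -4 - 6 = -10)
(-285 + a(t, -4))² = (-285 - 10)² = (-295)² = 87025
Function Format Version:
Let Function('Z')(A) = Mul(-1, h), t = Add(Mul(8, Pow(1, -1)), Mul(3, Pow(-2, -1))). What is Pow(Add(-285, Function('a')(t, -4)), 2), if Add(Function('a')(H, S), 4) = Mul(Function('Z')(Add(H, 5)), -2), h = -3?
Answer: 87025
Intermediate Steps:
t = Rational(13, 2) (t = Add(Mul(8, 1), Mul(3, Rational(-1, 2))) = Add(8, Rational(-3, 2)) = Rational(13, 2) ≈ 6.5000)
Function('Z')(A) = 3 (Function('Z')(A) = Mul(-1, -3) = 3)
Function('a')(H, S) = -10 (Function('a')(H, S) = Add(-4, Mul(3, -2)) = Add(-4, -6) = -10)
Pow(Add(-285, Function('a')(t, -4)), 2) = Pow(Add(-285, -10), 2) = Pow(-295, 2) = 87025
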